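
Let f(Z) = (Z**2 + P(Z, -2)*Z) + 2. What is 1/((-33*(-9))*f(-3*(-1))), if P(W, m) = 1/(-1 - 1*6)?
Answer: 7/21978 ≈ 0.00031850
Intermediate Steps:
P(W, m) = -1/7 (P(W, m) = 1/(-1 - 6) = 1/(-7) = -1/7)
f(Z) = 2 + Z**2 - Z/7 (f(Z) = (Z**2 - Z/7) + 2 = 2 + Z**2 - Z/7)
1/((-33*(-9))*f(-3*(-1))) = 1/((-33*(-9))*(2 + (-3*(-1))**2 - (-3)*(-1)/7)) = 1/(297*(2 + 3**2 - 1/7*3)) = 1/(297*(2 + 9 - 3/7)) = 1/(297*(74/7)) = 1/(21978/7) = 7/21978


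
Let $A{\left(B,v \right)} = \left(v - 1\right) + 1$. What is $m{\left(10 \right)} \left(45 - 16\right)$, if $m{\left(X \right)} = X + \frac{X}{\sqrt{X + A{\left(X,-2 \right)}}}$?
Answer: $290 + \frac{145 \sqrt{2}}{2} \approx 392.53$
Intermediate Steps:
$A{\left(B,v \right)} = v$ ($A{\left(B,v \right)} = \left(-1 + v\right) + 1 = v$)
$m{\left(X \right)} = X + \frac{X}{\sqrt{-2 + X}}$ ($m{\left(X \right)} = X + \frac{X}{\sqrt{X - 2}} = X + \frac{X}{\sqrt{-2 + X}}$)
$m{\left(10 \right)} \left(45 - 16\right) = \left(10 + \frac{10}{\sqrt{-2 + 10}}\right) \left(45 - 16\right) = \left(10 + \frac{10}{2 \sqrt{2}}\right) 29 = \left(10 + 10 \frac{\sqrt{2}}{4}\right) 29 = \left(10 + \frac{5 \sqrt{2}}{2}\right) 29 = 290 + \frac{145 \sqrt{2}}{2}$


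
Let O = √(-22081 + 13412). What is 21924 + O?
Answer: 21924 + I*√8669 ≈ 21924.0 + 93.107*I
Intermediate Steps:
O = I*√8669 (O = √(-8669) = I*√8669 ≈ 93.107*I)
21924 + O = 21924 + I*√8669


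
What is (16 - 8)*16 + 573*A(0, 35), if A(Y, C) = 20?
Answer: 11588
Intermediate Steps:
(16 - 8)*16 + 573*A(0, 35) = (16 - 8)*16 + 573*20 = 8*16 + 11460 = 128 + 11460 = 11588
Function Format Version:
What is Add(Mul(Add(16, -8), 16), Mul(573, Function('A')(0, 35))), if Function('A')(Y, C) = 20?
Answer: 11588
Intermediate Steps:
Add(Mul(Add(16, -8), 16), Mul(573, Function('A')(0, 35))) = Add(Mul(Add(16, -8), 16), Mul(573, 20)) = Add(Mul(8, 16), 11460) = Add(128, 11460) = 11588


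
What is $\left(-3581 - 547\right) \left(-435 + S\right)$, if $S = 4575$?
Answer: $-17089920$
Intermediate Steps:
$\left(-3581 - 547\right) \left(-435 + S\right) = \left(-3581 - 547\right) \left(-435 + 4575\right) = \left(-4128\right) 4140 = -17089920$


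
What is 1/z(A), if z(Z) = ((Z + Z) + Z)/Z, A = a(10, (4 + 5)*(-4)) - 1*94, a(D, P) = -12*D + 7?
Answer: ⅓ ≈ 0.33333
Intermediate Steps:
a(D, P) = 7 - 12*D
A = -207 (A = (7 - 12*10) - 1*94 = (7 - 120) - 94 = -113 - 94 = -207)
z(Z) = 3 (z(Z) = (2*Z + Z)/Z = (3*Z)/Z = 3)
1/z(A) = 1/3 = ⅓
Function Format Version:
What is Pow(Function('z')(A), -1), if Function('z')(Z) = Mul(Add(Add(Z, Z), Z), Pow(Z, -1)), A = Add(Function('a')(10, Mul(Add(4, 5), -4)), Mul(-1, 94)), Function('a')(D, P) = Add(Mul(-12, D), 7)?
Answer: Rational(1, 3) ≈ 0.33333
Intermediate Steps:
Function('a')(D, P) = Add(7, Mul(-12, D))
A = -207 (A = Add(Add(7, Mul(-12, 10)), Mul(-1, 94)) = Add(Add(7, -120), -94) = Add(-113, -94) = -207)
Function('z')(Z) = 3 (Function('z')(Z) = Mul(Add(Mul(2, Z), Z), Pow(Z, -1)) = Mul(Mul(3, Z), Pow(Z, -1)) = 3)
Pow(Function('z')(A), -1) = Pow(3, -1) = Rational(1, 3)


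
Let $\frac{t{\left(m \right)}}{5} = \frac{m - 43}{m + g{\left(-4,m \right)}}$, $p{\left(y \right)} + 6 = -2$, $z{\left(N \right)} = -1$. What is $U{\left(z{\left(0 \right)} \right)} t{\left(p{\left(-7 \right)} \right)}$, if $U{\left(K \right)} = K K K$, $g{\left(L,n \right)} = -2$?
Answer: $- \frac{51}{2} \approx -25.5$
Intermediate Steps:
$p{\left(y \right)} = -8$ ($p{\left(y \right)} = -6 - 2 = -8$)
$U{\left(K \right)} = K^{3}$ ($U{\left(K \right)} = K K^{2} = K^{3}$)
$t{\left(m \right)} = \frac{5 \left(-43 + m\right)}{-2 + m}$ ($t{\left(m \right)} = 5 \frac{m - 43}{m - 2} = 5 \frac{-43 + m}{-2 + m} = \frac{5 \left(-43 + m\right)}{-2 + m}$)
$U{\left(z{\left(0 \right)} \right)} t{\left(p{\left(-7 \right)} \right)} = \left(-1\right)^{3} \frac{5 \left(-43 - 8\right)}{-2 - 8} = - \frac{5 \left(-51\right)}{-10} = - \frac{5 \left(-1\right) \left(-51\right)}{10} = \left(-1\right) \frac{51}{2} = - \frac{51}{2}$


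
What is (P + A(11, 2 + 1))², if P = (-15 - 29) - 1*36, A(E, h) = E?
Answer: 4761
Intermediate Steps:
P = -80 (P = -44 - 36 = -80)
(P + A(11, 2 + 1))² = (-80 + 11)² = (-69)² = 4761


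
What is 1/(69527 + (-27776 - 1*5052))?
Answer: 1/36699 ≈ 2.7249e-5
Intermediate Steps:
1/(69527 + (-27776 - 1*5052)) = 1/(69527 + (-27776 - 5052)) = 1/(69527 - 32828) = 1/36699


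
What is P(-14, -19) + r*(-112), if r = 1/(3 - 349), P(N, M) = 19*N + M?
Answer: -49249/173 ≈ -284.68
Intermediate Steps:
P(N, M) = M + 19*N
r = -1/346 (r = 1/(-346) = -1/346 ≈ -0.0028902)
P(-14, -19) + r*(-112) = (-19 + 19*(-14)) - 1/346*(-112) = (-19 - 266) + 56/173 = -285 + 56/173 = -49249/173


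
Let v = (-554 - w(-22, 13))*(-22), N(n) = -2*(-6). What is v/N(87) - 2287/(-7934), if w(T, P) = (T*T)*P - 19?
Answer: 148958330/11901 ≈ 12516.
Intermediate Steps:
w(T, P) = -19 + P*T² (w(T, P) = T²*P - 19 = P*T² - 19 = -19 + P*T²)
N(n) = 12
v = 150194 (v = (-554 - (-19 + 13*(-22)²))*(-22) = (-554 - (-19 + 13*484))*(-22) = (-554 - (-19 + 6292))*(-22) = (-554 - 1*6273)*(-22) = (-554 - 6273)*(-22) = -6827*(-22) = 150194)
v/N(87) - 2287/(-7934) = 150194/12 - 2287/(-7934) = 150194*(1/12) - 2287*(-1/7934) = 75097/6 + 2287/7934 = 148958330/11901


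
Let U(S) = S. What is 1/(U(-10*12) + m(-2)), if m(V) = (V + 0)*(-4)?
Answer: -1/112 ≈ -0.0089286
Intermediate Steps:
m(V) = -4*V (m(V) = V*(-4) = -4*V)
1/(U(-10*12) + m(-2)) = 1/(-10*12 - 4*(-2)) = 1/(-120 + 8) = 1/(-112) = -1/112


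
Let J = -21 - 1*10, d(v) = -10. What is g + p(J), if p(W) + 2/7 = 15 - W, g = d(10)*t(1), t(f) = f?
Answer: 250/7 ≈ 35.714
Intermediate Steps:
J = -31 (J = -21 - 10 = -31)
g = -10 (g = -10*1 = -10)
p(W) = 103/7 - W (p(W) = -2/7 + (15 - W) = 103/7 - W)
g + p(J) = -10 + (103/7 - 1*(-31)) = -10 + (103/7 + 31) = -10 + 320/7 = 250/7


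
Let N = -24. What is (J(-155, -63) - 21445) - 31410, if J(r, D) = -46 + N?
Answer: -52925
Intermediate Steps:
J(r, D) = -70 (J(r, D) = -46 - 24 = -70)
(J(-155, -63) - 21445) - 31410 = (-70 - 21445) - 31410 = -21515 - 31410 = -52925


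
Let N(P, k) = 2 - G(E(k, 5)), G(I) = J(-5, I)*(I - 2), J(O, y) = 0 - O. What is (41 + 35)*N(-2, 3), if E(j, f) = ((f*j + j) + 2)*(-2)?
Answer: 16112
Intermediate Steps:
J(O, y) = -O
E(j, f) = -4 - 2*j - 2*f*j (E(j, f) = ((j + f*j) + 2)*(-2) = (2 + j + f*j)*(-2) = -4 - 2*j - 2*f*j)
G(I) = -10 + 5*I (G(I) = (-1*(-5))*(I - 2) = 5*(-2 + I) = -10 + 5*I)
N(P, k) = 32 + 60*k (N(P, k) = 2 - (-10 + 5*(-4 - 2*k - 2*5*k)) = 2 - (-10 + 5*(-4 - 2*k - 10*k)) = 2 - (-10 + 5*(-4 - 12*k)) = 2 - (-10 + (-20 - 60*k)) = 2 - (-30 - 60*k) = 2 + (30 + 60*k) = 32 + 60*k)
(41 + 35)*N(-2, 3) = (41 + 35)*(32 + 60*3) = 76*(32 + 180) = 76*212 = 16112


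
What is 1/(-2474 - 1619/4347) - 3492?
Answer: -37560295071/10756097 ≈ -3492.0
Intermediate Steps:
1/(-2474 - 1619/4347) - 3492 = 1/(-10756097/4347) - 3492 = -4347/10756097 - 3492 = -37560295071/10756097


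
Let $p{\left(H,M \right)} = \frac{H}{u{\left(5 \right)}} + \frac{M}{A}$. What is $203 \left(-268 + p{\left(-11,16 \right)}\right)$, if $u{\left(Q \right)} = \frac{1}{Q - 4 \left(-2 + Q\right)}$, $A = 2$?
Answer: $-37149$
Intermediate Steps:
$u{\left(Q \right)} = \frac{1}{8 - 3 Q}$ ($u{\left(Q \right)} = \frac{1}{Q - \left(-8 + 4 Q\right)} = \frac{1}{8 - 3 Q}$)
$p{\left(H,M \right)} = \frac{M}{2} - 7 H$ ($p{\left(H,M \right)} = \frac{H}{\left(-1\right) \frac{1}{-8 + 3 \cdot 5}} + \frac{M}{2} = \frac{H}{\left(-1\right) \frac{1}{-8 + 15}} + M \frac{1}{2} = \frac{H}{\left(-1\right) \frac{1}{7}} + \frac{M}{2} = \frac{H}{- \frac{1}{7}} + \frac{M}{2} = H \left(-7\right) + \frac{M}{2} = - 7 H + \frac{M}{2} = \frac{M}{2} - 7 H$)
$203 \left(-268 + p{\left(-11,16 \right)}\right) = 203 \left(-268 + \left(\frac{1}{2} \cdot 16 - -77\right)\right) = 203 \left(-268 + \left(8 + 77\right)\right) = 203 \left(-268 + 85\right) = 203 \left(-183\right) = -37149$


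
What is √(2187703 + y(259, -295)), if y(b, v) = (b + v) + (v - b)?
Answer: √2187113 ≈ 1478.9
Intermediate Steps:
y(b, v) = 2*v
√(2187703 + y(259, -295)) = √(2187703 + 2*(-295)) = √(2187703 - 590) = √2187113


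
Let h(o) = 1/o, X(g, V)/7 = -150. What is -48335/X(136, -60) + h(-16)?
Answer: 11033/240 ≈ 45.971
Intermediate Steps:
X(g, V) = -1050 (X(g, V) = 7*(-150) = -1050)
-48335/X(136, -60) + h(-16) = -48335/(-1050) + 1/(-16) = -48335*(-1/1050) - 1/16 = 1381/30 - 1/16 = 11033/240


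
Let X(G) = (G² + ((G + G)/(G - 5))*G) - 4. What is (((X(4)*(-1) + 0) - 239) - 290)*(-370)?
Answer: 188330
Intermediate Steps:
X(G) = -4 + G² + 2*G²/(-5 + G) (X(G) = (G² + ((2*G)/(-5 + G))*G) - 4 = (G² + (2*G/(-5 + G))*G) - 4 = (G² + 2*G²/(-5 + G)) - 4 = -4 + G² + 2*G²/(-5 + G))
(((X(4)*(-1) + 0) - 239) - 290)*(-370) = (((((20 + 4³ - 4*4 - 3*4²)/(-5 + 4))*(-1) + 0) - 239) - 290)*(-370) = (((((20 + 64 - 16 - 3*16)/(-1))*(-1) + 0) - 239) - 290)*(-370) = (((-(20 + 64 - 16 - 48)*(-1) + 0) - 239) - 290)*(-370) = (((-1*20*(-1) + 0) - 239) - 290)*(-370) = (((-20*(-1) + 0) - 239) - 290)*(-370) = (((20 + 0) - 239) - 290)*(-370) = ((20 - 239) - 290)*(-370) = (-219 - 290)*(-370) = -509*(-370) = 188330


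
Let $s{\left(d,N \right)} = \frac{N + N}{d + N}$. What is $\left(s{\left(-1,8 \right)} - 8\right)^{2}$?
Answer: $\frac{1600}{49} \approx 32.653$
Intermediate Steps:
$s{\left(d,N \right)} = \frac{2 N}{N + d}$
$\left(s{\left(-1,8 \right)} - 8\right)^{2} = \left(2 \cdot 8 \frac{1}{8 - 1} - 8\right)^{2} = \left(2 \cdot 8 \cdot \frac{1}{7} - 8\right)^{2} = \left(\frac{16}{7} - 8\right)^{2} = \left(- \frac{40}{7}\right)^{2} = \frac{1600}{49}$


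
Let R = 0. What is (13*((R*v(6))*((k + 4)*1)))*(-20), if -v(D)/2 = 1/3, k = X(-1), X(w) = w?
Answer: 0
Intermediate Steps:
k = -1
v(D) = -2/3
(13*((R*v(6))*((k + 4)*1)))*(-20) = (13*((0*(-2/3))*((-1 + 4)*1)))*(-20) = (13*(0*(3*1)))*(-20) = (13*(0*3))*(-20) = (13*0)*(-20) = 0*(-20) = 0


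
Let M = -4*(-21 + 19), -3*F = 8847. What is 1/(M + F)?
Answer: -1/2941 ≈ -0.00034002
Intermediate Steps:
F = -2949 (F = -1/3*8847 = -2949)
M = 8 (M = -4*(-2) = 8)
1/(M + F) = 1/(8 - 2949) = 1/(-2941) = -1/2941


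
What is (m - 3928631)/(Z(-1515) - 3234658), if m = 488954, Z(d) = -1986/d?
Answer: 1737036885/1633501628 ≈ 1.0634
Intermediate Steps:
(m - 3928631)/(Z(-1515) - 3234658) = (488954 - 3928631)/(-1986/(-1515) - 3234658) = -3439677/(-1986*(-1/1515) - 3234658) = -3439677/(662/505 - 3234658) = -3439677/(-1633501628/505) = -3439677*(-505/1633501628) = 1737036885/1633501628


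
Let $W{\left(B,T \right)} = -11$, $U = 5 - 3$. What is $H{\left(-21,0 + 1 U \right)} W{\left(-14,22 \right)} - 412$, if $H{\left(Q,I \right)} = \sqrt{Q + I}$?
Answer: $-412 - 11 i \sqrt{19} \approx -412.0 - 47.948 i$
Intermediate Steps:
$U = 2$ ($U = 5 - 3 = 2$)
$H{\left(Q,I \right)} = \sqrt{I + Q}$
$H{\left(-21,0 + 1 U \right)} W{\left(-14,22 \right)} - 412 = \sqrt{\left(0 + 1 \cdot 2\right) - 21} \left(-11\right) - 412 = \sqrt{\left(0 + 2\right) - 21} \left(-11\right) - 412 = \sqrt{2 - 21} \left(-11\right) - 412 = \sqrt{-19} \left(-11\right) - 412 = i \sqrt{19} \left(-11\right) - 412 = - 11 i \sqrt{19} - 412 = -412 - 11 i \sqrt{19}$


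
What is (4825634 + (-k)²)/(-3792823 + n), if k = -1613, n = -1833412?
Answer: -7427403/5626235 ≈ -1.3201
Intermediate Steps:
(4825634 + (-k)²)/(-3792823 + n) = (4825634 + (-1*(-1613))²)/(-3792823 - 1833412) = (4825634 + 1613²)/(-5626235) = (4825634 + 2601769)*(-1/5626235) = 7427403*(-1/5626235) = -7427403/5626235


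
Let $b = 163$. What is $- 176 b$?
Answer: $-28688$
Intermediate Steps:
$- 176 b = \left(-176\right) 163 = -28688$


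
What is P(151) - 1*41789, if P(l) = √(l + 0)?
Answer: -41789 + √151 ≈ -41777.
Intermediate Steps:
P(l) = √l
P(151) - 1*41789 = √151 - 1*41789 = √151 - 41789 = -41789 + √151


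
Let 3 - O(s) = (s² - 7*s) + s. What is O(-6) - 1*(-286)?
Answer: 217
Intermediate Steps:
O(s) = 3 - s² + 6*s (O(s) = 3 - ((s² - 7*s) + s) = 3 - (s² - 6*s) = 3 + (-s² + 6*s) = 3 - s² + 6*s)
O(-6) - 1*(-286) = (3 - 1*(-6)² + 6*(-6)) - 1*(-286) = (3 - 1*36 - 36) + 286 = (3 - 36 - 36) + 286 = -69 + 286 = 217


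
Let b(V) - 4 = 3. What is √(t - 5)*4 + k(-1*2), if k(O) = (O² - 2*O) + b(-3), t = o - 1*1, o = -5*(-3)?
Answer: 27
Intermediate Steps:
o = 15
b(V) = 7 (b(V) = 4 + 3 = 7)
t = 14 (t = 15 - 1*1 = 15 - 1 = 14)
k(O) = 7 + O² - 2*O (k(O) = (O² - 2*O) + 7 = 7 + O² - 2*O)
√(t - 5)*4 + k(-1*2) = √(14 - 5)*4 + (7 + (-1*2)² - (-2)*2) = √9*4 + (7 + (-2)² - 2*(-2)) = 3*4 + (7 + 4 + 4) = 12 + 15 = 27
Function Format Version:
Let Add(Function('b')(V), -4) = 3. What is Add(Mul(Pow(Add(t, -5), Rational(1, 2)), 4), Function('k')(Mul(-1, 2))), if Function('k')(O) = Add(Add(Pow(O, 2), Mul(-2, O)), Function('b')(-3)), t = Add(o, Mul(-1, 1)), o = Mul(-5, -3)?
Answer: 27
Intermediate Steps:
o = 15
Function('b')(V) = 7 (Function('b')(V) = Add(4, 3) = 7)
t = 14 (t = Add(15, Mul(-1, 1)) = Add(15, -1) = 14)
Function('k')(O) = Add(7, Pow(O, 2), Mul(-2, O)) (Function('k')(O) = Add(Add(Pow(O, 2), Mul(-2, O)), 7) = Add(7, Pow(O, 2), Mul(-2, O)))
Add(Mul(Pow(Add(t, -5), Rational(1, 2)), 4), Function('k')(Mul(-1, 2))) = Add(Mul(Pow(Add(14, -5), Rational(1, 2)), 4), Add(7, Pow(Mul(-1, 2), 2), Mul(-2, Mul(-1, 2)))) = Add(Mul(Pow(9, Rational(1, 2)), 4), Add(7, Pow(-2, 2), Mul(-2, -2))) = Add(Mul(3, 4), Add(7, 4, 4)) = Add(12, 15) = 27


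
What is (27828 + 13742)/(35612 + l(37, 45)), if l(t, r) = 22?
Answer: 20785/17817 ≈ 1.1666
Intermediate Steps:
(27828 + 13742)/(35612 + l(37, 45)) = (27828 + 13742)/(35612 + 22) = 41570/35634 = 41570*(1/35634) = 20785/17817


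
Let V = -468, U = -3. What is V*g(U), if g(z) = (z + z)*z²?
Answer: 25272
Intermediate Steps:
g(z) = 2*z³ (g(z) = (2*z)*z² = 2*z³)
V*g(U) = -936*(-3)³ = -936*(-27) = -468*(-54) = 25272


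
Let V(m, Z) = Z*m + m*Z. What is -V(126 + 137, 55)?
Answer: -28930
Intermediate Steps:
V(m, Z) = 2*Z*m (V(m, Z) = Z*m + Z*m = 2*Z*m)
-V(126 + 137, 55) = -2*55*(126 + 137) = -2*55*263 = -1*28930 = -28930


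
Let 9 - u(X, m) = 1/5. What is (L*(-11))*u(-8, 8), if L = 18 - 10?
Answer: -3872/5 ≈ -774.40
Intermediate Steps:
u(X, m) = 44/5 (u(X, m) = 9 - 1/5 = 9 - 1*⅕ = 9 - ⅕ = 44/5)
L = 8
(L*(-11))*u(-8, 8) = (8*(-11))*(44/5) = -88*44/5 = -3872/5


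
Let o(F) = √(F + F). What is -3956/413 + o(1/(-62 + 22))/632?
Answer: -3956/413 + I*√5/6320 ≈ -9.5787 + 0.00035381*I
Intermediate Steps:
o(F) = √2*√F (o(F) = √(2*F) = √2*√F)
-3956/413 + o(1/(-62 + 22))/632 = -3956/413 + (√2*√(1/(-62 + 22)))/632 = -3956*1/413 + (√2*√(1/(-40)))*(1/632) = -3956/413 + (√2*√(-1/40))*(1/632) = -3956/413 + (√2*(I*√10/20))*(1/632) = -3956/413 + (I*√5/10)*(1/632) = -3956/413 + I*√5/6320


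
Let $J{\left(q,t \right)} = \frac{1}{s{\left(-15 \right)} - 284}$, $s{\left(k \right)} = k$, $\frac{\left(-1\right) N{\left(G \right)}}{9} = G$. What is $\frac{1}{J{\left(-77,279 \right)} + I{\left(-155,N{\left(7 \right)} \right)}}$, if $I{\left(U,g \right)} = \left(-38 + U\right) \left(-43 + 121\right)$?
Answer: $- \frac{299}{4501147} \approx -6.6428 \cdot 10^{-5}$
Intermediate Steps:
$N{\left(G \right)} = - 9 G$
$I{\left(U,g \right)} = -2964 + 78 U$ ($I{\left(U,g \right)} = \left(-38 + U\right) 78 = -2964 + 78 U$)
$J{\left(q,t \right)} = - \frac{1}{299}$ ($J{\left(q,t \right)} = \frac{1}{-15 - 284} = \frac{1}{-299} = - \frac{1}{299}$)
$\frac{1}{J{\left(-77,279 \right)} + I{\left(-155,N{\left(7 \right)} \right)}} = \frac{1}{- \frac{1}{299} + \left(-2964 + 78 \left(-155\right)\right)} = \frac{1}{- \frac{1}{299} - 15054} = \frac{1}{- \frac{4501147}{299}} = - \frac{299}{4501147}$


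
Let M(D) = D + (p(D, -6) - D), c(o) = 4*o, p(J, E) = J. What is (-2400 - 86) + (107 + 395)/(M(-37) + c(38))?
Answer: -285388/115 ≈ -2481.6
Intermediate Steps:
M(D) = D (M(D) = D + (D - D) = D + 0 = D)
(-2400 - 86) + (107 + 395)/(M(-37) + c(38)) = (-2400 - 86) + (107 + 395)/(-37 + 4*38) = -2486 + 502/(-37 + 152) = -2486 + 502/115 = -285388/115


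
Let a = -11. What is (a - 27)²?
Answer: 1444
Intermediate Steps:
(a - 27)² = (-11 - 27)² = (-38)² = 1444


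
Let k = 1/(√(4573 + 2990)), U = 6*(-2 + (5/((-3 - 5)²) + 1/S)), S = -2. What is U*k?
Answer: -155*√7563/80672 ≈ -0.16709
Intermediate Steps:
U = -465/32 (U = 6*(-2 + (5/((-3 - 5)²) + 1/(-2))) = 6*(-2 + (5/((-8)²) + 1*(-½))) = 6*(-2 + (5/64 - ½)) = 6*(-2 - 27/64) = 6*(-155/64) = -465/32 ≈ -14.531)
k = √7563/7563 (k = 1/(√7563) = √7563/7563 ≈ 0.011499)
U*k = -155*√7563/80672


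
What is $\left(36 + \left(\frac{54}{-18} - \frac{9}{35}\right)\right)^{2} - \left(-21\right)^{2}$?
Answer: $\frac{773091}{1225} \approx 631.09$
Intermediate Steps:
$\left(36 + \left(\frac{54}{-18} - \frac{9}{35}\right)\right)^{2} - \left(-21\right)^{2} = \left(36 + \left(54 \left(- \frac{1}{18}\right) - \frac{9}{35}\right)\right)^{2} - 441 = \left(36 - \frac{114}{35}\right)^{2} - 441 = \left(\frac{1146}{35}\right)^{2} - 441 = \frac{1313316}{1225} - 441 = \frac{773091}{1225}$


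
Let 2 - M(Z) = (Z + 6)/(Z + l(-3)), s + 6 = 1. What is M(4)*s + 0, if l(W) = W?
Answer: 40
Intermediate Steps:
s = -5 (s = -6 + 1 = -5)
M(Z) = 2 - (6 + Z)/(-3 + Z) (M(Z) = 2 - (Z + 6)/(Z - 3) = 2 - (6 + Z)/(-3 + Z))
M(4)*s + 0 = ((-12 + 4)/(-3 + 4))*(-5) + 0 = (-8/1)*(-5) + 0 = (1*(-8))*(-5) + 0 = -8*(-5) + 0 = 40 + 0 = 40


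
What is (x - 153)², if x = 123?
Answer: 900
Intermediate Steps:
(x - 153)² = (123 - 153)² = (-30)² = 900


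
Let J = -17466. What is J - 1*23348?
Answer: -40814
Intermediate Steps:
J - 1*23348 = -17466 - 1*23348 = -17466 - 23348 = -40814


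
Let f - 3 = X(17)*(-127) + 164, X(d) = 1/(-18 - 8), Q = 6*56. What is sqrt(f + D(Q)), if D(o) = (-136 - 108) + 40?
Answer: I*sqrt(21710)/26 ≈ 5.667*I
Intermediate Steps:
Q = 336
X(d) = -1/26 (X(d) = 1/(-26) = -1/26)
D(o) = -204 (D(o) = -244 + 40 = -204)
f = 4469/26 (f = 3 + (-1/26*(-127) + 164) = 3 + (127/26 + 164) = 3 + 4391/26 = 4469/26 ≈ 171.88)
sqrt(f + D(Q)) = sqrt(4469/26 - 204) = sqrt(-835/26) = I*sqrt(21710)/26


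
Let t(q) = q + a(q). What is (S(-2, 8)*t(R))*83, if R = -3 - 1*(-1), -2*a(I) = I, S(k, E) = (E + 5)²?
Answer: -14027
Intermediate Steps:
S(k, E) = (5 + E)²
a(I) = -I/2
R = -2 (R = -3 + 1 = -2)
t(q) = q/2 (t(q) = q - q/2 = q/2)
(S(-2, 8)*t(R))*83 = ((5 + 8)²*((½)*(-2)))*83 = (13²*(-1))*83 = (169*(-1))*83 = -169*83 = -14027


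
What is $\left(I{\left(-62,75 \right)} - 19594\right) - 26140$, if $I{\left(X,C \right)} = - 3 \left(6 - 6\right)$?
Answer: $-45734$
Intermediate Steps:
$I{\left(X,C \right)} = 0$ ($I{\left(X,C \right)} = \left(-3\right) 0 = 0$)
$\left(I{\left(-62,75 \right)} - 19594\right) - 26140 = \left(0 - 19594\right) - 26140 = -19594 - 26140 = -45734$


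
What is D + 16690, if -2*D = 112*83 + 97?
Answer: 23987/2 ≈ 11994.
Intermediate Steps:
D = -9393/2 (D = -(112*83 + 97)/2 = -(9296 + 97)/2 = -1/2*9393 = -9393/2 ≈ -4696.5)
D + 16690 = -9393/2 + 16690 = 23987/2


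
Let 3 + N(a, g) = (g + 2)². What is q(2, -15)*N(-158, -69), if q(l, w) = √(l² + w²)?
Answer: 4486*√229 ≈ 67886.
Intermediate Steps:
N(a, g) = -3 + (2 + g)² (N(a, g) = -3 + (g + 2)² = -3 + (2 + g)²)
q(2, -15)*N(-158, -69) = √(2² + (-15)²)*(-3 + (2 - 69)²) = √(4 + 225)*(-3 + (-67)²) = √229*(-3 + 4489) = √229*4486 = 4486*√229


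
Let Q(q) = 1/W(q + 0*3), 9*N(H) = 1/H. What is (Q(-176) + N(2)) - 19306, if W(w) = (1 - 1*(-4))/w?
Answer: -1740703/90 ≈ -19341.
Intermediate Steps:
N(H) = 1/(9*H)
W(w) = 5/w (W(w) = (1 + 4)/w = 5/w)
Q(q) = q/5 (Q(q) = 1/(5/(q + 0*3)) = 1/(5/(q + 0)) = 1/(5/q) = q/5)
(Q(-176) + N(2)) - 19306 = ((1/5)*(-176) + (1/9)/2) - 19306 = (-176/5 + (1/9)*(1/2)) - 19306 = (-176/5 + 1/18) - 19306 = -3163/90 - 19306 = -1740703/90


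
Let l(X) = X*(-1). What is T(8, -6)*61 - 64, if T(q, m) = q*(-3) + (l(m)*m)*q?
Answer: -19096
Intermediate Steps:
l(X) = -X
T(q, m) = -3*q - q*m**2 (T(q, m) = q*(-3) + ((-m)*m)*q = -3*q + (-m**2)*q = -3*q - q*m**2)
T(8, -6)*61 - 64 = (8*(-3 - 1*(-6)**2))*61 - 64 = (8*(-3 - 1*36))*61 - 64 = (8*(-3 - 36))*61 - 64 = (8*(-39))*61 - 64 = -312*61 - 64 = -19032 - 64 = -19096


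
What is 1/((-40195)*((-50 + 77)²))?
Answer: -1/29302155 ≈ -3.4127e-8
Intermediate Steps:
1/((-40195)*((-50 + 77)²)) = -1/(40195*(27²)) = -1/40195/729 = -1/40195*1/729 = -1/29302155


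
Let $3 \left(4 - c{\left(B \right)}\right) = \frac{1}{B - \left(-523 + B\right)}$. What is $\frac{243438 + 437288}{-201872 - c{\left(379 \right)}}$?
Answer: $- \frac{1068059094}{316743443} \approx -3.372$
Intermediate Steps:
$c{\left(B \right)} = \frac{6275}{1569}$ ($c{\left(B \right)} = 4 - \frac{1}{3 \left(B - \left(-523 + B\right)\right)} = 4 - \frac{1}{3 \cdot 523} = 4 - \frac{1}{1569} = \frac{6275}{1569}$)
$\frac{243438 + 437288}{-201872 - c{\left(379 \right)}} = \frac{243438 + 437288}{-201872 - \frac{6275}{1569}} = \frac{680726}{-201872 - \frac{6275}{1569}} = \frac{680726}{- \frac{316743443}{1569}} = 680726 \left(- \frac{1569}{316743443}\right) = - \frac{1068059094}{316743443}$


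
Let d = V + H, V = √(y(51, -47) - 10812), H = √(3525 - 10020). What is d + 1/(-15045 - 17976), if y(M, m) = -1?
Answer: -1/33021 + I*√6495 + I*√10813 ≈ -3.0284e-5 + 184.58*I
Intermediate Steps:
H = I*√6495 (H = √(-6495) = I*√6495 ≈ 80.592*I)
V = I*√10813 (V = √(-1 - 10812) = √(-10813) = I*√10813 ≈ 103.99*I)
d = I*√6495 + I*√10813 (d = I*√10813 + I*√6495 = I*√6495 + I*√10813 ≈ 184.58*I)
d + 1/(-15045 - 17976) = I*(√6495 + √10813) + 1/(-15045 - 17976) = I*(√6495 + √10813) + 1/(-33021) = I*(√6495 + √10813) - 1/33021 = -1/33021 + I*(√6495 + √10813)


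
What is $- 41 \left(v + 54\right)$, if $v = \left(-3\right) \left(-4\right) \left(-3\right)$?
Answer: $-738$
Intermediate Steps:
$v = -36$ ($v = 12 \left(-3\right) = -36$)
$- 41 \left(v + 54\right) = - 41 \left(-36 + 54\right) = \left(-41\right) 18 = -738$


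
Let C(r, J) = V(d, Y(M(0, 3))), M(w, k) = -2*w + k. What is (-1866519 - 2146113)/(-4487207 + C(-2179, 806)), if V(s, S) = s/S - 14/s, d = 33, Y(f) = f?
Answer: 66208428/74038741 ≈ 0.89424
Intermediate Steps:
M(w, k) = k - 2*w
V(s, S) = -14/s + s/S
C(r, J) = 349/33 (C(r, J) = -14/33 + 33/(3 - 2*0) = -14*1/33 + 33/(3 + 0) = -14/33 + 33/3 = -14/33 + 33*(1/3) = -14/33 + 11 = 349/33)
(-1866519 - 2146113)/(-4487207 + C(-2179, 806)) = (-1866519 - 2146113)/(-4487207 + 349/33) = -4012632/(-148077482/33) = -4012632*(-33/148077482) = 66208428/74038741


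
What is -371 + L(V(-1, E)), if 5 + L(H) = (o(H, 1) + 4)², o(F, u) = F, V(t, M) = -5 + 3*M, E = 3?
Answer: -312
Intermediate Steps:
L(H) = -5 + (4 + H)² (L(H) = -5 + (H + 4)² = -5 + (4 + H)²)
-371 + L(V(-1, E)) = -371 + (-5 + (4 + (-5 + 3*3))²) = -371 + (-5 + (4 + (-5 + 9))²) = -371 + (-5 + (4 + 4)²) = -371 + (-5 + 8²) = -371 + (-5 + 64) = -371 + 59 = -312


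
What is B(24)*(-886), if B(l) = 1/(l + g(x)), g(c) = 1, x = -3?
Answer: -886/25 ≈ -35.440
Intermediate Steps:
B(l) = 1/(1 + l) (B(l) = 1/(l + 1) = 1/(1 + l))
B(24)*(-886) = -886/(1 + 24) = -886/25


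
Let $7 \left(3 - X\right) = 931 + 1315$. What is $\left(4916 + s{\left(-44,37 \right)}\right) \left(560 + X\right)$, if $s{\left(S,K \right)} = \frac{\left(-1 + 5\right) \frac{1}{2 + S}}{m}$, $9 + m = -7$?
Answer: $\frac{466627285}{392} \approx 1.1904 \cdot 10^{6}$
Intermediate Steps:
$m = -16$ ($m = -9 - 7 = -16$)
$X = - \frac{2225}{7}$ ($X = 3 - \frac{931 + 1315}{7} = 3 - \frac{2246}{7} = - \frac{2225}{7} \approx -317.86$)
$s{\left(S,K \right)} = - \frac{1}{4 \left(2 + S\right)}$ ($s{\left(S,K \right)} = \frac{\left(-1 + 5\right) \frac{1}{2 + S}}{-16} = \frac{4}{2 + S} \left(- \frac{1}{16}\right) = - \frac{1}{4 \left(2 + S\right)}$)
$\left(4916 + s{\left(-44,37 \right)}\right) \left(560 + X\right) = \left(4916 - \frac{1}{8 + 4 \left(-44\right)}\right) \left(560 - \frac{2225}{7}\right) = \left(4916 - \frac{1}{8 - 176}\right) \frac{1695}{7} = \left(4916 - \frac{1}{-168}\right) \frac{1695}{7} = \left(4916 - - \frac{1}{168}\right) \frac{1695}{7} = \left(4916 + \frac{1}{168}\right) \frac{1695}{7} = \frac{825889}{168} \cdot \frac{1695}{7} = \frac{466627285}{392}$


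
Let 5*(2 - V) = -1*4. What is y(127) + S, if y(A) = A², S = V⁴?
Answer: 10119041/625 ≈ 16190.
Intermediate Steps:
V = 14/5 (V = 2 - (-1)*4/5 = 2 - ⅕*(-4) = 2 + ⅘ = 14/5 ≈ 2.8000)
S = 38416/625 (S = (14/5)⁴ = 38416/625 ≈ 61.466)
y(127) + S = 127² + 38416/625 = 16129 + 38416/625 = 10119041/625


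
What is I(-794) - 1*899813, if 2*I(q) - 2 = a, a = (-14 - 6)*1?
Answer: -899822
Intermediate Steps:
a = -20 (a = -20*1 = -20)
I(q) = -9 (I(q) = 1 + (½)*(-20) = 1 - 10 = -9)
I(-794) - 1*899813 = -9 - 1*899813 = -9 - 899813 = -899822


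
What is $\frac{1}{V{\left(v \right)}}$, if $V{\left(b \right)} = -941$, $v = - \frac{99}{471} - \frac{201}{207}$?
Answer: $- \frac{1}{941} \approx -0.0010627$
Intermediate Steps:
$v = - \frac{12796}{10833}$ ($v = \left(-99\right) \frac{1}{471} - \frac{67}{69} = - \frac{33}{157} - \frac{67}{69} = - \frac{12796}{10833} \approx -1.1812$)
$\frac{1}{V{\left(v \right)}} = \frac{1}{-941} = - \frac{1}{941}$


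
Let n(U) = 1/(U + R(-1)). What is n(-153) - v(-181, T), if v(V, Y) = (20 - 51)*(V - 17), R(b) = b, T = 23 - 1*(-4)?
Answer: -945253/154 ≈ -6138.0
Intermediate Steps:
T = 27 (T = 23 + 4 = 27)
v(V, Y) = 527 - 31*V (v(V, Y) = -31*(-17 + V) = 527 - 31*V)
n(U) = 1/(-1 + U) (n(U) = 1/(U - 1) = 1/(-1 + U))
n(-153) - v(-181, T) = 1/(-1 - 153) - (527 - 31*(-181)) = 1/(-154) - (527 + 5611) = -1/154 - 1*6138 = -1/154 - 6138 = -945253/154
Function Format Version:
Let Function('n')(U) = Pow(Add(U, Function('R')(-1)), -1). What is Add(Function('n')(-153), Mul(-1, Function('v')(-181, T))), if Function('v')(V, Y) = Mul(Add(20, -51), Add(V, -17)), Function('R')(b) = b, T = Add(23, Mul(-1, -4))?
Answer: Rational(-945253, 154) ≈ -6138.0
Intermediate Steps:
T = 27 (T = Add(23, 4) = 27)
Function('v')(V, Y) = Add(527, Mul(-31, V)) (Function('v')(V, Y) = Mul(-31, Add(-17, V)) = Add(527, Mul(-31, V)))
Function('n')(U) = Pow(Add(-1, U), -1) (Function('n')(U) = Pow(Add(U, -1), -1) = Pow(Add(-1, U), -1))
Add(Function('n')(-153), Mul(-1, Function('v')(-181, T))) = Add(Pow(Add(-1, -153), -1), Mul(-1, Add(527, Mul(-31, -181)))) = Add(Pow(-154, -1), Mul(-1, Add(527, 5611))) = Add(Rational(-1, 154), Mul(-1, 6138)) = Add(Rational(-1, 154), -6138) = Rational(-945253, 154)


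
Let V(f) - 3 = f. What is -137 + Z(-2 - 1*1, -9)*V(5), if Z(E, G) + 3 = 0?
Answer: -161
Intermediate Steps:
Z(E, G) = -3 (Z(E, G) = -3 + 0 = -3)
V(f) = 3 + f
-137 + Z(-2 - 1*1, -9)*V(5) = -137 - 3*(3 + 5) = -137 - 3*8 = -137 - 24 = -161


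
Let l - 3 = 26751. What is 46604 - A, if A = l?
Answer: 19850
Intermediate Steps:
l = 26754 (l = 3 + 26751 = 26754)
A = 26754
46604 - A = 46604 - 1*26754 = 46604 - 26754 = 19850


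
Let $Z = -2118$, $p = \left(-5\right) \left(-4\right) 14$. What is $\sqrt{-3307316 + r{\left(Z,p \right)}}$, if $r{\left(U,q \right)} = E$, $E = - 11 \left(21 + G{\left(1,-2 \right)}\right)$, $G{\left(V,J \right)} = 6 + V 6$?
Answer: $i \sqrt{3307679} \approx 1818.7 i$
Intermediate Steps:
$p = 280$ ($p = 20 \cdot 14 = 280$)
$G{\left(V,J \right)} = 6 + 6 V$
$E = -363$ ($E = - 11 \left(21 + \left(6 + 6 \cdot 1\right)\right) = - 11 \left(21 + \left(6 + 6\right)\right) = - 11 \left(21 + 12\right) = \left(-11\right) 33 = -363$)
$r{\left(U,q \right)} = -363$
$\sqrt{-3307316 + r{\left(Z,p \right)}} = \sqrt{-3307316 - 363} = \sqrt{-3307679} = i \sqrt{3307679}$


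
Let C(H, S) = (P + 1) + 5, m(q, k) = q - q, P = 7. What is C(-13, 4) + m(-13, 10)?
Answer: 13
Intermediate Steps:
m(q, k) = 0
C(H, S) = 13 (C(H, S) = (7 + 1) + 5 = 8 + 5 = 13)
C(-13, 4) + m(-13, 10) = 13 + 0 = 13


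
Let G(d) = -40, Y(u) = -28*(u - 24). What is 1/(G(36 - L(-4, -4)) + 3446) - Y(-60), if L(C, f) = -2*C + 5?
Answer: -8010911/3406 ≈ -2352.0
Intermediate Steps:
L(C, f) = 5 - 2*C
Y(u) = 672 - 28*u (Y(u) = -28*(-24 + u) = 672 - 28*u)
1/(G(36 - L(-4, -4)) + 3446) - Y(-60) = 1/(-40 + 3446) - (672 - 28*(-60)) = 1/3406 - (672 + 1680) = 1/3406 - 1*2352 = 1/3406 - 2352 = -8010911/3406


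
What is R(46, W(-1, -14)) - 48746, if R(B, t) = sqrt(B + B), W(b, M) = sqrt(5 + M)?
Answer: -48746 + 2*sqrt(23) ≈ -48736.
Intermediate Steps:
R(B, t) = sqrt(2)*sqrt(B) (R(B, t) = sqrt(2*B) = sqrt(2)*sqrt(B))
R(46, W(-1, -14)) - 48746 = sqrt(2)*sqrt(46) - 48746 = 2*sqrt(23) - 48746 = -48746 + 2*sqrt(23)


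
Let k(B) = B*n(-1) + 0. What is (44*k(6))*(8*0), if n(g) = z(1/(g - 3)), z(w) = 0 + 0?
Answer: 0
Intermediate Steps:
z(w) = 0
n(g) = 0
k(B) = 0 (k(B) = B*0 + 0 = 0 + 0 = 0)
(44*k(6))*(8*0) = (44*0)*(8*0) = 0*0 = 0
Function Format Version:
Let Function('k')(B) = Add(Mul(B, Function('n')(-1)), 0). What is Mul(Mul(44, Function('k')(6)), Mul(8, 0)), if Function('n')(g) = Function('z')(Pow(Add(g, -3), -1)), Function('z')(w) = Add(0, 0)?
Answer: 0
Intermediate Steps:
Function('z')(w) = 0
Function('n')(g) = 0
Function('k')(B) = 0 (Function('k')(B) = Add(Mul(B, 0), 0) = Add(0, 0) = 0)
Mul(Mul(44, Function('k')(6)), Mul(8, 0)) = Mul(Mul(44, 0), Mul(8, 0)) = Mul(0, 0) = 0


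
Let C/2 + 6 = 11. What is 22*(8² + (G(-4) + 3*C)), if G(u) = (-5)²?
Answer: 2618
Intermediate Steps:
G(u) = 25
C = 10 (C = -12 + 2*11 = -12 + 22 = 10)
22*(8² + (G(-4) + 3*C)) = 22*(8² + (25 + 3*10)) = 22*(64 + (25 + 30)) = 22*(64 + 55) = 22*119 = 2618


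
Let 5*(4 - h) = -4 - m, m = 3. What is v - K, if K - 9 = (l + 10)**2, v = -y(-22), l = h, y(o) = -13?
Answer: -5829/25 ≈ -233.16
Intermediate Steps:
h = 27/5 (h = 4 - (-4 - 1*3)/5 = 4 - (-4 - 3)/5 = 4 - 1/5*(-7) = 4 + 7/5 = 27/5 ≈ 5.4000)
l = 27/5 ≈ 5.4000
v = 13 (v = -1*(-13) = 13)
K = 6154/25 (K = 9 + (27/5 + 10)**2 = 9 + (77/5)**2 = 9 + 5929/25 = 6154/25 ≈ 246.16)
v - K = 13 - 1*6154/25 = 13 - 6154/25 = -5829/25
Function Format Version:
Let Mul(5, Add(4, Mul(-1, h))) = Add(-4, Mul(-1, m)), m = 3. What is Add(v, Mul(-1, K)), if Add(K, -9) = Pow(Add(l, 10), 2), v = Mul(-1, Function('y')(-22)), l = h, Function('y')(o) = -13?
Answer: Rational(-5829, 25) ≈ -233.16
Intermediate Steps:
h = Rational(27, 5) (h = Add(4, Mul(Rational(-1, 5), Add(-4, Mul(-1, 3)))) = Add(4, Mul(Rational(-1, 5), Add(-4, -3))) = Add(4, Mul(Rational(-1, 5), -7)) = Add(4, Rational(7, 5)) = Rational(27, 5) ≈ 5.4000)
l = Rational(27, 5) ≈ 5.4000
v = 13 (v = Mul(-1, -13) = 13)
K = Rational(6154, 25) (K = Add(9, Pow(Add(Rational(27, 5), 10), 2)) = Add(9, Pow(Rational(77, 5), 2)) = Add(9, Rational(5929, 25)) = Rational(6154, 25) ≈ 246.16)
Add(v, Mul(-1, K)) = Add(13, Mul(-1, Rational(6154, 25))) = Add(13, Rational(-6154, 25)) = Rational(-5829, 25)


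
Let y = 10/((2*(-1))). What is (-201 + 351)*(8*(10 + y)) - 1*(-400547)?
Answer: 406547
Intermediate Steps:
y = -5 (y = 10/(-2) = 10*(-½) = -5)
(-201 + 351)*(8*(10 + y)) - 1*(-400547) = (-201 + 351)*(8*(10 - 5)) - 1*(-400547) = 150*(8*5) + 400547 = 150*40 + 400547 = 6000 + 400547 = 406547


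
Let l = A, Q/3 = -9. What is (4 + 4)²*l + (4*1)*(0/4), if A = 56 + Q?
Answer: 1856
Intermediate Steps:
Q = -27 (Q = 3*(-9) = -27)
A = 29 (A = 56 - 27 = 29)
l = 29
(4 + 4)²*l + (4*1)*(0/4) = (4 + 4)²*29 + (4*1)*(0/4) = 8²*29 + 4*(0*(¼)) = 64*29 + 4*0 = 1856 + 0 = 1856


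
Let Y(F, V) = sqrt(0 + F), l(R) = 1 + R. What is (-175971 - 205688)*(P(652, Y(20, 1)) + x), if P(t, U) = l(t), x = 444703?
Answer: -169974125604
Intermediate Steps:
Y(F, V) = sqrt(F)
P(t, U) = 1 + t
(-175971 - 205688)*(P(652, Y(20, 1)) + x) = (-175971 - 205688)*((1 + 652) + 444703) = -381659*(653 + 444703) = -381659*445356 = -169974125604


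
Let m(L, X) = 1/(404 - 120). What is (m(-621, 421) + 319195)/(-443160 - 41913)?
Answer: -30217127/45920244 ≈ -0.65804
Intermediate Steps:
m(L, X) = 1/284
(m(-621, 421) + 319195)/(-443160 - 41913) = (1/284 + 319195)/(-443160 - 41913) = (90651381/284)/(-485073) = (90651381/284)*(-1/485073) = -30217127/45920244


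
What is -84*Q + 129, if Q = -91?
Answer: 7773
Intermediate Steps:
-84*Q + 129 = -84*(-91) + 129 = 7644 + 129 = 7773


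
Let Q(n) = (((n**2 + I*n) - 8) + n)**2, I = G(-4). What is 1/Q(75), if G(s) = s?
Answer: 1/29073664 ≈ 3.4395e-8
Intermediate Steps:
I = -4
Q(n) = (-8 + n**2 - 3*n)**2 (Q(n) = (((n**2 - 4*n) - 8) + n)**2 = ((-8 + n**2 - 4*n) + n)**2 = (-8 + n**2 - 3*n)**2)
1/Q(75) = 1/((-8 + 75**2 - 3*75)**2) = 1/((-8 + 5625 - 225)**2) = 1/(5392**2) = 1/29073664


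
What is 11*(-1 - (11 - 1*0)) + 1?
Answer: -131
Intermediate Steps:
11*(-1 - (11 - 1*0)) + 1 = 11*(-1 - (11 + 0)) + 1 = 11*(-1 - 1*11) + 1 = 11*(-1 - 11) + 1 = 11*(-12) + 1 = -132 + 1 = -131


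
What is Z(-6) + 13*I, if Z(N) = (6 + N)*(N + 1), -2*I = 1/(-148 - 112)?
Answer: 1/40 ≈ 0.025000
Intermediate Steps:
I = 1/520 (I = -1/(2*(-148 - 112)) = -½/(-260) = -½*(-1/260) = 1/520 ≈ 0.0019231)
Z(N) = (1 + N)*(6 + N) (Z(N) = (6 + N)*(1 + N) = (1 + N)*(6 + N))
Z(-6) + 13*I = (6 + (-6)² + 7*(-6)) + 13*(1/520) = (6 + 36 - 42) + 1/40 = 0 + 1/40 = 1/40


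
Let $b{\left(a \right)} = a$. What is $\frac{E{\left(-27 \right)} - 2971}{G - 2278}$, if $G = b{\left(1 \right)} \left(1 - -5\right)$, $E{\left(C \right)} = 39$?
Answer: $\frac{733}{568} \approx 1.2905$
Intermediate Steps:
$G = 6$ ($G = 1 \left(1 - -5\right) = 1 \left(1 + 5\right) = 1 \cdot 6 = 6$)
$\frac{E{\left(-27 \right)} - 2971}{G - 2278} = \frac{39 - 2971}{6 - 2278} = - \frac{2932}{-2272} = \left(-2932\right) \left(- \frac{1}{2272}\right) = \frac{733}{568}$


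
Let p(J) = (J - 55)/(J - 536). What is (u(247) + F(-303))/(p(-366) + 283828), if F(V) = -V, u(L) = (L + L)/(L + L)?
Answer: 14432/13474383 ≈ 0.0010711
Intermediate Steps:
u(L) = 1 (u(L) = (2*L)/((2*L)) = (2*L)*(1/(2*L)) = 1)
p(J) = (-55 + J)/(-536 + J)
(u(247) + F(-303))/(p(-366) + 283828) = (1 - 1*(-303))/((-55 - 366)/(-536 - 366) + 283828) = (1 + 303)/(-421/(-902) + 283828) = 304/(-1/902*(-421) + 283828) = 304/(421/902 + 283828) = 304/(256013277/902) = 304*(902/256013277) = 14432/13474383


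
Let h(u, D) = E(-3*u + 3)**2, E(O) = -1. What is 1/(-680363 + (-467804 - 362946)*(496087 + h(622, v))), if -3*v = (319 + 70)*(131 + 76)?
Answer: -1/412125786363 ≈ -2.4264e-12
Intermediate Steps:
v = -26841 (v = -(319 + 70)*(131 + 76)/3 = -389*207/3 = -1/3*80523 = -26841)
h(u, D) = 1 (h(u, D) = (-1)**2 = 1)
1/(-680363 + (-467804 - 362946)*(496087 + h(622, v))) = 1/(-680363 + (-467804 - 362946)*(496087 + 1)) = 1/(-680363 - 830750*496088) = 1/(-680363 - 412125106000) = 1/(-412125786363) = -1/412125786363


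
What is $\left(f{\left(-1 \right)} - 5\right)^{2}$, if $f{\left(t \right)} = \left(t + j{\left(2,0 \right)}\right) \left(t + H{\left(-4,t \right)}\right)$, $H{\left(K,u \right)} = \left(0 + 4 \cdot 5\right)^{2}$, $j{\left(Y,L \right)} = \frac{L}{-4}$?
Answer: $163216$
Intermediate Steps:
$j{\left(Y,L \right)} = - \frac{L}{4}$ ($j{\left(Y,L \right)} = L \left(- \frac{1}{4}\right) = - \frac{L}{4}$)
$H{\left(K,u \right)} = 400$ ($H{\left(K,u \right)} = \left(0 + 20\right)^{2} = 20^{2} = 400$)
$f{\left(t \right)} = t \left(400 + t\right)$ ($f{\left(t \right)} = \left(t - 0\right) \left(t + 400\right) = \left(t + 0\right) \left(400 + t\right) = t \left(400 + t\right)$)
$\left(f{\left(-1 \right)} - 5\right)^{2} = \left(- (400 - 1) - 5\right)^{2} = \left(\left(-1\right) 399 - 5\right)^{2} = \left(-399 - 5\right)^{2} = \left(-404\right)^{2} = 163216$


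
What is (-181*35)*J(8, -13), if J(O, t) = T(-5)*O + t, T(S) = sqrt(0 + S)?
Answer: 82355 - 50680*I*sqrt(5) ≈ 82355.0 - 1.1332e+5*I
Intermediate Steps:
T(S) = sqrt(S)
J(O, t) = t + I*O*sqrt(5) (J(O, t) = sqrt(-5)*O + t = (I*sqrt(5))*O + t = I*O*sqrt(5) + t = t + I*O*sqrt(5))
(-181*35)*J(8, -13) = (-181*35)*(-13 + I*8*sqrt(5)) = -6335*(-13 + 8*I*sqrt(5)) = 82355 - 50680*I*sqrt(5)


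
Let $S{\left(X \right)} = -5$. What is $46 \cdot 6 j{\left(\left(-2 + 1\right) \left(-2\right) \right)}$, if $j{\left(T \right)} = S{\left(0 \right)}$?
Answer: $-1380$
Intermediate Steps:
$j{\left(T \right)} = -5$
$46 \cdot 6 j{\left(\left(-2 + 1\right) \left(-2\right) \right)} = 46 \cdot 6 \left(-5\right) = 276 \left(-5\right) = -1380$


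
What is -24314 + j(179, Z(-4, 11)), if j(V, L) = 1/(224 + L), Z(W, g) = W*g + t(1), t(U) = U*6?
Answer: -4522403/186 ≈ -24314.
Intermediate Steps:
t(U) = 6*U
Z(W, g) = 6 + W*g (Z(W, g) = W*g + 6*1 = W*g + 6 = 6 + W*g)
-24314 + j(179, Z(-4, 11)) = -24314 + 1/(224 + (6 - 4*11)) = -24314 + 1/(224 + (6 - 44)) = -24314 + 1/(224 - 38) = -24314 + 1/186 = -4522403/186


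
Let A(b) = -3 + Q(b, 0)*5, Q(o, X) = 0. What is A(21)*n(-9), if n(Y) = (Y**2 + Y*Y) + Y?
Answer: -459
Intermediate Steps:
n(Y) = Y + 2*Y**2 (n(Y) = (Y**2 + Y**2) + Y = 2*Y**2 + Y = Y + 2*Y**2)
A(b) = -3 (A(b) = -3 + 0*5 = -3 + 0 = -3)
A(21)*n(-9) = -(-27)*(1 + 2*(-9)) = -(-27)*(1 - 18) = -(-27)*(-17) = -3*153 = -459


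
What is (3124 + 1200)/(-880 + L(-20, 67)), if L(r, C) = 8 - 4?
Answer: -1081/219 ≈ -4.9361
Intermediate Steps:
L(r, C) = 4
(3124 + 1200)/(-880 + L(-20, 67)) = (3124 + 1200)/(-880 + 4) = 4324/(-876) = 4324*(-1/876) = -1081/219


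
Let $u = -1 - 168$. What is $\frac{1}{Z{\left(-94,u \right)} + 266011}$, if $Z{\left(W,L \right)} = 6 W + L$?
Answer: $\frac{1}{265278} \approx 3.7696 \cdot 10^{-6}$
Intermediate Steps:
$u = -169$ ($u = -1 - 168 = -169$)
$Z{\left(W,L \right)} = L + 6 W$
$\frac{1}{Z{\left(-94,u \right)} + 266011} = \frac{1}{\left(-169 + 6 \left(-94\right)\right) + 266011} = \frac{1}{\left(-169 - 564\right) + 266011} = \frac{1}{-733 + 266011} = \frac{1}{265278}$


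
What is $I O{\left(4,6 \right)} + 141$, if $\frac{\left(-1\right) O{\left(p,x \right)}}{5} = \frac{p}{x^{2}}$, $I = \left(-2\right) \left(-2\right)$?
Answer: $\frac{1249}{9} \approx 138.78$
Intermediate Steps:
$I = 4$
$O{\left(p,x \right)} = - \frac{5 p}{x^{2}}$ ($O{\left(p,x \right)} = - 5 \frac{p}{x^{2}} = - \frac{5 p}{x^{2}}$)
$I O{\left(4,6 \right)} + 141 = 4 \left(\left(-5\right) 4 \cdot \frac{1}{36}\right) + 141 = 4 \left(- \frac{5}{9}\right) + 141 = - \frac{20}{9} + 141 = \frac{1249}{9}$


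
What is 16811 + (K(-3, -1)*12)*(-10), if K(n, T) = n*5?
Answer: 18611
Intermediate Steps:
K(n, T) = 5*n
16811 + (K(-3, -1)*12)*(-10) = 16811 + ((5*(-3))*12)*(-10) = 16811 - 15*12*(-10) = 16811 - 180*(-10) = 16811 + 1800 = 18611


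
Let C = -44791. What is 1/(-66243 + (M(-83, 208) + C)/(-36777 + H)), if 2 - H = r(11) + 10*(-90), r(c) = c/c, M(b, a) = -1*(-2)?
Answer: -35876/2376489079 ≈ -1.5096e-5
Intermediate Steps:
M(b, a) = 2
r(c) = 1
H = 901 (H = 2 - (1 + 10*(-90)) = 2 - (1 - 900) = 2 - 1*(-899) = 2 + 899 = 901)
1/(-66243 + (M(-83, 208) + C)/(-36777 + H)) = 1/(-66243 + (2 - 44791)/(-36777 + 901)) = 1/(-66243 - 44789/(-35876)) = 1/(-66243 - 44789*(-1/35876)) = 1/(-66243 + 44789/35876) = 1/(-2376489079/35876) = -35876/2376489079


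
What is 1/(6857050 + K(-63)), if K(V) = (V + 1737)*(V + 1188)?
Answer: 1/8740300 ≈ 1.1441e-7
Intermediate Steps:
K(V) = (1188 + V)*(1737 + V) (K(V) = (1737 + V)*(1188 + V) = (1188 + V)*(1737 + V))
1/(6857050 + K(-63)) = 1/(6857050 + (2063556 + (-63)**2 + 2925*(-63))) = 1/(6857050 + (2063556 + 3969 - 184275)) = 1/(6857050 + 1883250) = 1/8740300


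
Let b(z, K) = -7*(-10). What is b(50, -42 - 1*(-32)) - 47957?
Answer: -47887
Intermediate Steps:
b(z, K) = 70
b(50, -42 - 1*(-32)) - 47957 = 70 - 47957 = -47887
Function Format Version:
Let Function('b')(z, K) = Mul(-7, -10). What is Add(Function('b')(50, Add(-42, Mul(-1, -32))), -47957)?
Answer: -47887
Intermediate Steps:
Function('b')(z, K) = 70
Add(Function('b')(50, Add(-42, Mul(-1, -32))), -47957) = Add(70, -47957) = -47887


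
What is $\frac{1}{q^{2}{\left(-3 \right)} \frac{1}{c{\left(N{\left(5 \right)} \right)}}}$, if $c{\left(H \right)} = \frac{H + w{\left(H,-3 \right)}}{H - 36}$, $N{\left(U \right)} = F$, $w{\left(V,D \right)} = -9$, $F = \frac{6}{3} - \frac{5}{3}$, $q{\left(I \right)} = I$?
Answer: $\frac{26}{963} \approx 0.026999$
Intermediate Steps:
$F = \frac{1}{3}$ ($F = 6 \cdot \frac{1}{3} - \frac{5}{3} = 2 - \frac{5}{3} = \frac{1}{3} \approx 0.33333$)
$N{\left(U \right)} = \frac{1}{3}$
$c{\left(H \right)} = \frac{-9 + H}{-36 + H}$ ($c{\left(H \right)} = \frac{H - 9}{H - 36} = \frac{-9 + H}{-36 + H}$)
$\frac{1}{q^{2}{\left(-3 \right)} \frac{1}{c{\left(N{\left(5 \right)} \right)}}} = \frac{1}{\left(-3\right)^{2} \frac{1}{\frac{1}{-36 + \frac{1}{3}} \left(-9 + \frac{1}{3}\right)}} = \frac{1}{9 \frac{1}{\frac{1}{- \frac{107}{3}} \left(- \frac{26}{3}\right)}} = \frac{1}{9 \frac{1}{\left(- \frac{3}{107}\right) \left(- \frac{26}{3}\right)}} = \frac{1}{9 \frac{1}{\frac{26}{107}}} = \frac{1}{9 \cdot \frac{107}{26}} = \frac{1}{\frac{963}{26}} = \frac{26}{963}$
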